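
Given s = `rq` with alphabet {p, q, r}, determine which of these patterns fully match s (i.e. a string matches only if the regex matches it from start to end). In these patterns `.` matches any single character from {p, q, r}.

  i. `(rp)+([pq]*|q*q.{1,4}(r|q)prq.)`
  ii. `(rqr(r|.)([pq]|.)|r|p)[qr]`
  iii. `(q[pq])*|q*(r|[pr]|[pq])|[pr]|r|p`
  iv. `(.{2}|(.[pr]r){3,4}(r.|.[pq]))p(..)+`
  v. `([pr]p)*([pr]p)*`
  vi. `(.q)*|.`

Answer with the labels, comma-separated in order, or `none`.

i → no match — must start with `rp`
ii → match
iii → no match
iv → no match
v → no match
vi → match

ii, vi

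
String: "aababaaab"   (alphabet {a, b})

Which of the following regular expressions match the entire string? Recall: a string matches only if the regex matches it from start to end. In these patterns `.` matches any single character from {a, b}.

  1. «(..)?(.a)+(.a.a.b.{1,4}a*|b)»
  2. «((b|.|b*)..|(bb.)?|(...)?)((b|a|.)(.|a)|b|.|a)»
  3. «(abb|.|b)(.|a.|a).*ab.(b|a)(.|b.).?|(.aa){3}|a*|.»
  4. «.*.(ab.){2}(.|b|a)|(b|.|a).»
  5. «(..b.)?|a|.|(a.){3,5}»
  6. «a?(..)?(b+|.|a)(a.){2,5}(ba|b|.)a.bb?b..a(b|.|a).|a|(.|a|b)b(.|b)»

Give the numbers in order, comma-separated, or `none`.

1, 3

1 → match
2 → no match
3 → match
4 → no match
5 → no match
6 → no match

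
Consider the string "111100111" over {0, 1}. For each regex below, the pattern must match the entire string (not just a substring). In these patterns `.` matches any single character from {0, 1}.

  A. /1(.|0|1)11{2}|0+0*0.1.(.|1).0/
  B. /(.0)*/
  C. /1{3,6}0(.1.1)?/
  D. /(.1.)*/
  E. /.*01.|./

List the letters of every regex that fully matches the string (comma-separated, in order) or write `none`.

A → no match
B → no match
C → match
D → no match
E → no match

C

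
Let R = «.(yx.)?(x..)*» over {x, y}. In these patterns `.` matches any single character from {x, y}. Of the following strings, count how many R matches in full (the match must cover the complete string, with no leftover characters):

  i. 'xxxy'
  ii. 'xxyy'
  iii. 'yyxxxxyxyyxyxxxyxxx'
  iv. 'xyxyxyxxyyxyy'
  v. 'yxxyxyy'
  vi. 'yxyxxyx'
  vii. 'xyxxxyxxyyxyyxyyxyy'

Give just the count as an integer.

7

i → match
ii → match
iii → match
iv → match
v → match
vi → match
vii → match
Total matched: 7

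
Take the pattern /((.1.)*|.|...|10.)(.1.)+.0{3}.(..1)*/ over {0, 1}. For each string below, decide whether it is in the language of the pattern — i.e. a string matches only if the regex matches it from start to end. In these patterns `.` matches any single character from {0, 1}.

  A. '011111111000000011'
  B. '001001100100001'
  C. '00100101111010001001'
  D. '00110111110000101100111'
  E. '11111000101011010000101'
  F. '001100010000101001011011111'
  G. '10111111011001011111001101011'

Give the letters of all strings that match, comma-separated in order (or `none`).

A

A → match
B → no match
C → no match
D → no match
E → no match
F → no match
G → no match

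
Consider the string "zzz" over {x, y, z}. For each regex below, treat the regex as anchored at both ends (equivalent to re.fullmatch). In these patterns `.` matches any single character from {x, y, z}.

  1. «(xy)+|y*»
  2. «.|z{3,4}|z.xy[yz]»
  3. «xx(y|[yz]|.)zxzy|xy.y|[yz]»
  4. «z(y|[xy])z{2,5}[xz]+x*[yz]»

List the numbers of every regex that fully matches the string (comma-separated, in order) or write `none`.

2

1 → no match
2 → match
3 → no match
4 → no match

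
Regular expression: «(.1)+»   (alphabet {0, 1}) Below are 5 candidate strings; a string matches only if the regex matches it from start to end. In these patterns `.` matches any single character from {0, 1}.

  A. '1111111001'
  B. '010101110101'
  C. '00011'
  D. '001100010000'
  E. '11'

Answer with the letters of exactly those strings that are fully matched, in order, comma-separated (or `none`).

A. '1111111001' → no match
B. '010101110101' → match
C. '00011' → no match
D. '001100010000' → no match — must end with '1'
E. '11' → match

B, E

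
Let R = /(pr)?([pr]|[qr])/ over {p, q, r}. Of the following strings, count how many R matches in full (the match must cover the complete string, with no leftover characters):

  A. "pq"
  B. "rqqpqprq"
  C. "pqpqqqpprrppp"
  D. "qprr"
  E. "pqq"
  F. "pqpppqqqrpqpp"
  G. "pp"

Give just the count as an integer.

A → no match
B → no match
C → no match
D → no match
E → no match
F → no match
G → no match
Total matched: 0

0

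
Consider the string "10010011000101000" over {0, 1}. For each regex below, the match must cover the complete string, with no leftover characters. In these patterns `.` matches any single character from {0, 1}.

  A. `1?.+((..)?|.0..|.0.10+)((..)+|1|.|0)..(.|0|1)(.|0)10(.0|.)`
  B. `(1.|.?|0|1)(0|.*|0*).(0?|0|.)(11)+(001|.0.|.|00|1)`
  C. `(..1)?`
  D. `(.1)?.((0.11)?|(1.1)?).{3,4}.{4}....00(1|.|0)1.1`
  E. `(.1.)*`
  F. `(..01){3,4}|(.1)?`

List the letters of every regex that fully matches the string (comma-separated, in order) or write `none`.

A → match
B → no match
C → no match
D → no match — must end with "1"
E → no match
F → no match

A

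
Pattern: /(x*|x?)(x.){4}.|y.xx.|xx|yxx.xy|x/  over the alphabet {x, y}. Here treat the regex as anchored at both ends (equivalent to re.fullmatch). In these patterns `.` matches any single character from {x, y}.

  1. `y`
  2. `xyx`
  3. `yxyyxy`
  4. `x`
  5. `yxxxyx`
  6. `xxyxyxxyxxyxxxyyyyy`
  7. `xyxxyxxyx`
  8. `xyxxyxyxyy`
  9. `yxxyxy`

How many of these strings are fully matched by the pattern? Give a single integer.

2

1. `y` → no match
2. `xyx` → no match
3. `yxyyxy` → no match
4. `x` → match
5. `yxxxyx` → no match
6 → no match
7. `xyxxyxxyx` → no match
8. `xyxxyxyxyy` → no match
9. `yxxyxy` → match
Total matched: 2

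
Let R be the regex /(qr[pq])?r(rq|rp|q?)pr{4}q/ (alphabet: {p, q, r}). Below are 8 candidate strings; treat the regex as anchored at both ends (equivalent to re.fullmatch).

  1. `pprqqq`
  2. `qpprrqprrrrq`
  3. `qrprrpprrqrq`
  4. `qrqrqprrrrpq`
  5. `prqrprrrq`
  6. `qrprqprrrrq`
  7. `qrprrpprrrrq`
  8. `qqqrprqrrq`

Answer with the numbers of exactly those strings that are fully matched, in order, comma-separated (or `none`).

6, 7

1 → no match — must end with `rq`
2 → no match
3 → no match
4 → no match — must end with `rq`
5 → no match
6 → match
7 → match
8 → no match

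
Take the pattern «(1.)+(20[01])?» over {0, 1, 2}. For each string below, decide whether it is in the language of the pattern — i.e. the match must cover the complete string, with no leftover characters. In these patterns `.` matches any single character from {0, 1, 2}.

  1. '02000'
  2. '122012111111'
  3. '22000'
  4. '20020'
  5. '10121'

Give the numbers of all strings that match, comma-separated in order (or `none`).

none

1 → no match — must start with '1'
2 → no match
3 → no match — must start with '1'
4 → no match — must start with '1'
5 → no match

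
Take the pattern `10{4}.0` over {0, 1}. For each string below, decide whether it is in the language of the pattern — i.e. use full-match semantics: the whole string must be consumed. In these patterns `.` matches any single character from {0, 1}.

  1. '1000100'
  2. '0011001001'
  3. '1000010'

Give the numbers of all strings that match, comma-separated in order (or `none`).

3

1. '1000100' → no match
2. '0011001001' → no match — must start with '10'
3. '1000010' → match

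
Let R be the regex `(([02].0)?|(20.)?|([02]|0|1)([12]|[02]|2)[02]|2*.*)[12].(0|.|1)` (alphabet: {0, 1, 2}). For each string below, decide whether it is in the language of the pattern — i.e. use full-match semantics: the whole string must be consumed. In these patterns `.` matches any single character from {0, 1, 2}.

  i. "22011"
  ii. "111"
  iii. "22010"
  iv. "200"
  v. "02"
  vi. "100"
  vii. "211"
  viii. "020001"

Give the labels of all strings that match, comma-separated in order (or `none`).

ii, iv, vi, vii

i → no match
ii → match
iii → no match
iv → match
v → no match
vi → match
vii → match
viii → no match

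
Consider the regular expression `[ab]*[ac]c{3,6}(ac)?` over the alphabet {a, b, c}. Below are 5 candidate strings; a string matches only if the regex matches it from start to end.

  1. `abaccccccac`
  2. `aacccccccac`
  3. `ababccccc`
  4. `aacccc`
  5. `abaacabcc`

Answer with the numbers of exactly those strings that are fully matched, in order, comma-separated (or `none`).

1 → match
2 → match
3 → match
4 → match
5 → no match

1, 2, 3, 4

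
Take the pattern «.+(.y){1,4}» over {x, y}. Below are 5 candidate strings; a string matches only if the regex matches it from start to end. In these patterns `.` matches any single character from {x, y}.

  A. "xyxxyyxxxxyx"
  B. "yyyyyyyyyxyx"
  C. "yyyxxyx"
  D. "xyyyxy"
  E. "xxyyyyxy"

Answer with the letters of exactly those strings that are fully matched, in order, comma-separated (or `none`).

A → no match — must end with "y"
B → no match — must end with "y"
C → no match — must end with "y"
D → match
E → match

D, E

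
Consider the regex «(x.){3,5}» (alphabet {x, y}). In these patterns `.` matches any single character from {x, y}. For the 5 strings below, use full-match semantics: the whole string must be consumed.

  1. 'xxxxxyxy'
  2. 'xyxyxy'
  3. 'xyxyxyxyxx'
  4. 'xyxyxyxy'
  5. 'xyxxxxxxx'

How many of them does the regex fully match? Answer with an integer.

4

1 → match
2 → match
3 → match
4 → match
5 → no match
Total matched: 4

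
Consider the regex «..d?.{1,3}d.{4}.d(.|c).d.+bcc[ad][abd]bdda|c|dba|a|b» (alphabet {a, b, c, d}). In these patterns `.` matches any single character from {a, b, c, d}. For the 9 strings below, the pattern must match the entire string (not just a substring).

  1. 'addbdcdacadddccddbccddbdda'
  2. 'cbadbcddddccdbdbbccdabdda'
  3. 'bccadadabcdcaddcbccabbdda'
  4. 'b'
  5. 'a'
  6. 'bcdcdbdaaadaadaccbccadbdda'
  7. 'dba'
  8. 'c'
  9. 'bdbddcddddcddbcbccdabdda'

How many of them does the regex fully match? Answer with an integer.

1 → match
2 → match
3 → match
4. 'b' → match
5. 'a' → match
6 → match
7. 'dba' → match
8. 'c' → match
9 → match
Total matched: 9

9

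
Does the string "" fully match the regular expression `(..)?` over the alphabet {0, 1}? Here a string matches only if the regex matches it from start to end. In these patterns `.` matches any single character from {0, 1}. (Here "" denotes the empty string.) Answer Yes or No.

Yes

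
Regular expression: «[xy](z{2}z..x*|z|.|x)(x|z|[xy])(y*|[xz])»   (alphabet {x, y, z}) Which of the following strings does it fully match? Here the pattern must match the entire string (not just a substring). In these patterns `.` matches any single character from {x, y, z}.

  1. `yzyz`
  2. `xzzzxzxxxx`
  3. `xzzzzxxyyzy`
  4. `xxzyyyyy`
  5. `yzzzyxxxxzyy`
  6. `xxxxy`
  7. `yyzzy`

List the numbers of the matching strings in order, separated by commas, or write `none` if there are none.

1, 2, 4, 5

1. `yzyz` → match
2. `xzzzxzxxxx` → match
3. `xzzzzxxyyzy` → no match
4. `xxzyyyyy` → match
5. `yzzzyxxxxzyy` → match
6. `xxxxy` → no match
7. `yyzzy` → no match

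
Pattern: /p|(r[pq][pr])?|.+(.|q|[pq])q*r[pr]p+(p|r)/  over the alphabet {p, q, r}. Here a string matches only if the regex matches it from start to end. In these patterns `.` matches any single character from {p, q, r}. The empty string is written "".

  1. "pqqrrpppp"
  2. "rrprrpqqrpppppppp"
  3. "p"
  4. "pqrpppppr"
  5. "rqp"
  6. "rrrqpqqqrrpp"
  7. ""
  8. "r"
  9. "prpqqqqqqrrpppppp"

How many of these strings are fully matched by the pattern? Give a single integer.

1 → match
2 → match
3 → match
4 → match
5 → match
6 → match
7 → match
8 → no match
9 → match
Total matched: 8

8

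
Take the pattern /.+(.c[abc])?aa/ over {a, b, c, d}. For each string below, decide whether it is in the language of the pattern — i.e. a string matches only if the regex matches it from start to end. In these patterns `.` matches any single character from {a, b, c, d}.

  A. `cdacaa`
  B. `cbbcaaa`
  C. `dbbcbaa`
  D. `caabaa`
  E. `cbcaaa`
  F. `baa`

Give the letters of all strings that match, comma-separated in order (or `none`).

A → match
B → match
C → match
D → match
E → match
F → match

A, B, C, D, E, F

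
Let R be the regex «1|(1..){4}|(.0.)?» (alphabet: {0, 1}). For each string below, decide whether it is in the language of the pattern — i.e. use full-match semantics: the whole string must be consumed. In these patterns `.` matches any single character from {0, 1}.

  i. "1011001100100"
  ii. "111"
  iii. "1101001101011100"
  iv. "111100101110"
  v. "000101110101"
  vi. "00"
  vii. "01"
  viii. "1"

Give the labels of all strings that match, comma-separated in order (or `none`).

i → no match
ii → no match
iii → no match
iv → match
v → no match
vi → no match
vii → no match
viii → match

iv, viii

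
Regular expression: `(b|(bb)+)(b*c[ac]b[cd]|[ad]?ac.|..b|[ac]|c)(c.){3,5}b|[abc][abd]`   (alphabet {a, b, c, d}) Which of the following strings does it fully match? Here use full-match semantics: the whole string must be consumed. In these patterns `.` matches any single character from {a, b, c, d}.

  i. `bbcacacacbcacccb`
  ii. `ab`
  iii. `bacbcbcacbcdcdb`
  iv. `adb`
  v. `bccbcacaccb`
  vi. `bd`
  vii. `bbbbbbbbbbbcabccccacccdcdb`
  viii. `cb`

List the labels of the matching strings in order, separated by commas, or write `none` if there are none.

ii, iii, v, vi, vii, viii

i → no match
ii → match
iii → match
iv → no match
v → match
vi → match
vii → match
viii → match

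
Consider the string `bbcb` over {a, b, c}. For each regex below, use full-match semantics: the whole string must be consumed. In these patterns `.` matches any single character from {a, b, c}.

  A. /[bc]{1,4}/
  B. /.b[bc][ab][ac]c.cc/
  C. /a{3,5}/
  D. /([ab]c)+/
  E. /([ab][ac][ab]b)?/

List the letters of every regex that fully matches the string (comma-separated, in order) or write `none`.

A

A → match
B → no match — must end with `cc`
C → no match — must start with `a`
D → no match — must end with `c`
E → no match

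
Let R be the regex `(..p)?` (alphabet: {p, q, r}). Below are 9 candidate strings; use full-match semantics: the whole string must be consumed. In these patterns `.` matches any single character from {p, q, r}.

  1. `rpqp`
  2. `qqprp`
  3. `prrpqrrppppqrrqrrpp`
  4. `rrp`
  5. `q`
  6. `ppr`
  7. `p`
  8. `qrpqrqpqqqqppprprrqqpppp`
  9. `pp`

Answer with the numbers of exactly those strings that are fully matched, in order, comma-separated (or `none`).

4

1 → no match
2 → no match
3 → no match
4 → match
5 → no match
6 → no match
7 → no match
8 → no match
9 → no match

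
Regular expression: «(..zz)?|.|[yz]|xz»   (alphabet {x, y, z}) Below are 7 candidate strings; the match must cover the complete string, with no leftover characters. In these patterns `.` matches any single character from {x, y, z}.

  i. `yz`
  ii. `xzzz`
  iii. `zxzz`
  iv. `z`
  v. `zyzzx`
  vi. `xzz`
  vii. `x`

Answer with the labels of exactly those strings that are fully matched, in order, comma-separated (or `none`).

i → no match
ii → match
iii → match
iv → match
v → no match
vi → no match
vii → match

ii, iii, iv, vii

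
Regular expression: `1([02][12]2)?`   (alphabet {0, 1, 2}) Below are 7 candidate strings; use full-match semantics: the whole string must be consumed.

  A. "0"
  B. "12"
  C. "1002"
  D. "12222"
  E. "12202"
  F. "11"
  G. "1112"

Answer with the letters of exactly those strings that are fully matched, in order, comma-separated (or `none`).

A. "0" → no match — must start with "1"
B. "12" → no match
C. "1002" → no match
D. "12222" → no match
E. "12202" → no match
F. "11" → no match
G. "1112" → no match

none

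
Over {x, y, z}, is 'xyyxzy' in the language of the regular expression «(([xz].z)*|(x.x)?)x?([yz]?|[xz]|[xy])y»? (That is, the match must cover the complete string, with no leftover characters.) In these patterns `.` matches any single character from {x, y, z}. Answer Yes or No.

No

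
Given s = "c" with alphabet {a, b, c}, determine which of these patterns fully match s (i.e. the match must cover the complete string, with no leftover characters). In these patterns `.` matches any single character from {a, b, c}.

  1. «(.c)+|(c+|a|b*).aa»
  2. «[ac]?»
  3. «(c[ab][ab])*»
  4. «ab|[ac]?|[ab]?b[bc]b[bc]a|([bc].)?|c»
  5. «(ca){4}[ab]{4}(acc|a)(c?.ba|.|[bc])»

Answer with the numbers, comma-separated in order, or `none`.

2, 4

1 → no match
2 → match
3 → no match
4 → match
5 → no match — must start with "ca"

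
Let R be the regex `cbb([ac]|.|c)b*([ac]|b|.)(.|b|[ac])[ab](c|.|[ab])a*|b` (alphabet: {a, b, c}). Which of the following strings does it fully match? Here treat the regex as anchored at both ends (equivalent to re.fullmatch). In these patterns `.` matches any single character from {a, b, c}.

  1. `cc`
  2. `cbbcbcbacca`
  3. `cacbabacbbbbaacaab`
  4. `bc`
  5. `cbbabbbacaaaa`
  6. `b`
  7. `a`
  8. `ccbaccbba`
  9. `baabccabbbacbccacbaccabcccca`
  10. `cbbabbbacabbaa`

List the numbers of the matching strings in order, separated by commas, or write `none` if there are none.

1. `cc` → no match
2. `cbbcbcbacca` → no match
3 → no match
4. `bc` → no match
5 → match
6. `b` → match
7. `a` → no match
8. `ccbaccbba` → no match
9 → no match
10 → no match

5, 6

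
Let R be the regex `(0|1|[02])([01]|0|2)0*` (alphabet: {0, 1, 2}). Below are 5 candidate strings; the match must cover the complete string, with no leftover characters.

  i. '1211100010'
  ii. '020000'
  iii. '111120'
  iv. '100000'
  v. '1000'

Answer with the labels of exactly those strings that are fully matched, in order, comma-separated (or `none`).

i. '1211100010' → no match
ii. '020000' → match
iii. '111120' → no match
iv. '100000' → match
v. '1000' → match

ii, iv, v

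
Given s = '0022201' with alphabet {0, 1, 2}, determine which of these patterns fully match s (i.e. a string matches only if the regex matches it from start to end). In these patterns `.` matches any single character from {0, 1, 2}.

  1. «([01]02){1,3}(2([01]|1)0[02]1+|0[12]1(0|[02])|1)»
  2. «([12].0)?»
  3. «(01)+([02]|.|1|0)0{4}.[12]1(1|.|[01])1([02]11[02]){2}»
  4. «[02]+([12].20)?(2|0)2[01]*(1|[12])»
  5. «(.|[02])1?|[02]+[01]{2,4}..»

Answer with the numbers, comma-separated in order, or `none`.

4

1 → no match
2 → no match
3 → no match — must start with '01'
4 → match
5 → no match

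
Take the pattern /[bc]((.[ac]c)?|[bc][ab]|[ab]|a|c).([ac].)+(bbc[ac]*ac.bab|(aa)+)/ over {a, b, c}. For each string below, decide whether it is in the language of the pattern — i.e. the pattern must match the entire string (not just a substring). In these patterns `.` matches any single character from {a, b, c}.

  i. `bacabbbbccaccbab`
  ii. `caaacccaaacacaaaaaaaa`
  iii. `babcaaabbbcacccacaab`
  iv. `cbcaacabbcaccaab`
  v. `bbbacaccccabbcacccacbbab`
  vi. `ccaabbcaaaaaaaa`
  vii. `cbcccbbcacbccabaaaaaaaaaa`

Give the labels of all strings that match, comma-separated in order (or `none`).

ii, v

i → no match
ii → match
iii → no match
iv → no match
v → match
vi → no match
vii → no match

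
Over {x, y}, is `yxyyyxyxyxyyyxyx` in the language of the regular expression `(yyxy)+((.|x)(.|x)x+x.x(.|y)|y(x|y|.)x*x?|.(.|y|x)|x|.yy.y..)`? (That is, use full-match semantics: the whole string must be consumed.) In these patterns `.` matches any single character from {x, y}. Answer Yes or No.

Every match must start with `yyxy`, but `yxyyyxyxyxyyyxyx` does not.

No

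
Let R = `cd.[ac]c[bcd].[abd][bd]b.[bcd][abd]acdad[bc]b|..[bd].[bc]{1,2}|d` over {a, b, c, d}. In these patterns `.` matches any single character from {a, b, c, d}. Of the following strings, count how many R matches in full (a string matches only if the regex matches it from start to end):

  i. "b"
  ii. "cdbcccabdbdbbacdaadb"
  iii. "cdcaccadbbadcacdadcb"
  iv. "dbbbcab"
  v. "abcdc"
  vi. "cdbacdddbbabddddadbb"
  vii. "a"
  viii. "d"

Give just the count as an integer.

1

i → no match
ii → no match
iii → no match
iv → no match
v → no match
vi → no match
vii → no match
viii → match
Total matched: 1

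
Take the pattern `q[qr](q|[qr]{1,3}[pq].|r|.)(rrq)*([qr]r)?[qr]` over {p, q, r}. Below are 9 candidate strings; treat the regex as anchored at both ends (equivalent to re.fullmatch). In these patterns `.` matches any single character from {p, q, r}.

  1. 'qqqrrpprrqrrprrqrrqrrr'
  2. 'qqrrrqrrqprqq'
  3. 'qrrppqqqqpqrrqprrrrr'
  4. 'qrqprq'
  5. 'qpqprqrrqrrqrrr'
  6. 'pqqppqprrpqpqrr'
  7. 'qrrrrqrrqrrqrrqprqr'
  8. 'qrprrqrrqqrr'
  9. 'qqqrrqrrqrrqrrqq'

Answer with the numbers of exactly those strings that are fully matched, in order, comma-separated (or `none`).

4, 8, 9

1 → no match
2 → no match
3 → no match
4 → match
5 → no match
6 → no match — must start with 'q'
7 → no match
8 → match
9 → match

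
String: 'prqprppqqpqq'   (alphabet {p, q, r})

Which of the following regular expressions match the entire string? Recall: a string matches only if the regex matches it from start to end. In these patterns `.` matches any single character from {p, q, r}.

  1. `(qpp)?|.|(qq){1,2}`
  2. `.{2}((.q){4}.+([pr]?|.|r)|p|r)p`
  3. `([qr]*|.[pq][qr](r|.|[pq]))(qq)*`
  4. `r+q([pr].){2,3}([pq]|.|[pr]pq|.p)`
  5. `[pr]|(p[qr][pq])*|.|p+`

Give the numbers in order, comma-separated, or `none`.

5

1 → no match
2 → no match — must end with 'p'
3 → no match
4 → no match — must start with 'r'
5 → match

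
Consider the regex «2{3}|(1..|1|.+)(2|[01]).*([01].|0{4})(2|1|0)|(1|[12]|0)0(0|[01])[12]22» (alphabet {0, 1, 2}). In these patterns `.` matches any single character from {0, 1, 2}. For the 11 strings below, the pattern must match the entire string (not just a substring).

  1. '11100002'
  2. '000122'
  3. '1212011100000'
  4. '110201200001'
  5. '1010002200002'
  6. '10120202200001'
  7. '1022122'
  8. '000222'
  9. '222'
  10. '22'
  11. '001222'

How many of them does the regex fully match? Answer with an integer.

10

1. '11100002' → match
2. '000122' → match
3 → match
4. '110201200001' → match
5 → match
6 → match
7. '1022122' → match
8. '000222' → match
9. '222' → match
10. '22' → no match
11. '001222' → match
Total matched: 10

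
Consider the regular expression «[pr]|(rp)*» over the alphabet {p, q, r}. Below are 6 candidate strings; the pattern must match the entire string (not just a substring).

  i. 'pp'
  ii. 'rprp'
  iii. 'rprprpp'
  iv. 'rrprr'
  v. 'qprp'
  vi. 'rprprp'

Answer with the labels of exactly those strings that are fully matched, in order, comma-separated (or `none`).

i → no match
ii → match
iii → no match
iv → no match
v → no match
vi → match

ii, vi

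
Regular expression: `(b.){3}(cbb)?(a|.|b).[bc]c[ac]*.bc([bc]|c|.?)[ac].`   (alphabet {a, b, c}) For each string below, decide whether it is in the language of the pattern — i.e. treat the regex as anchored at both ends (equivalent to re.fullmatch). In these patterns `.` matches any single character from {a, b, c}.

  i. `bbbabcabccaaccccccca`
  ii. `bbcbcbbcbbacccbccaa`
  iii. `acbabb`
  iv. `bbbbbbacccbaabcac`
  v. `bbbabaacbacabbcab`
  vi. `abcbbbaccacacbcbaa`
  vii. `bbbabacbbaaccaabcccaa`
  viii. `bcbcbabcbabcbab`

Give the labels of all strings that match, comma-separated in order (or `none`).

none

i → no match
ii → no match
iii → no match — must start with `b`
iv → no match
v → no match
vi → no match — must start with `b`
vii → no match
viii → no match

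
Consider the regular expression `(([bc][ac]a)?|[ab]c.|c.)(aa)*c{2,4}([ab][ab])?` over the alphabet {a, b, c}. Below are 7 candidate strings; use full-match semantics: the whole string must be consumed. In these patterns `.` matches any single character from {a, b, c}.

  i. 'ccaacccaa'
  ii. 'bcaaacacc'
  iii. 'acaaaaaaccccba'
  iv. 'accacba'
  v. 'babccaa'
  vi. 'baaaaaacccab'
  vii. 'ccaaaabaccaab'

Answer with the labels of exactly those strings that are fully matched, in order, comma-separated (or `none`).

i → match
ii → no match
iii → no match
iv → no match
v → no match
vi → match
vii → no match

i, vi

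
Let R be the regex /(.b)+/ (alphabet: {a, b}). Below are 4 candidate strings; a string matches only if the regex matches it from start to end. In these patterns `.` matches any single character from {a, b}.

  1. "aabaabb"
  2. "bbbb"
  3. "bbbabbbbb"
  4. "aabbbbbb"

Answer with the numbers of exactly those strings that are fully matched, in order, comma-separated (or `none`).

2

1 → no match
2 → match
3 → no match
4 → no match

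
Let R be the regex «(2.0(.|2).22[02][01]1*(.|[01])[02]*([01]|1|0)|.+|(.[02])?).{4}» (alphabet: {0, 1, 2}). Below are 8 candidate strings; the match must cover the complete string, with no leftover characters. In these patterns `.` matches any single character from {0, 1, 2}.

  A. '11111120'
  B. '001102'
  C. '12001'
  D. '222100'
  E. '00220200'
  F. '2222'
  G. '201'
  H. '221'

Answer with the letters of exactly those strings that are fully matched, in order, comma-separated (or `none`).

A, B, C, D, E, F

A → match
B → match
C → match
D → match
E → match
F → match
G → no match
H → no match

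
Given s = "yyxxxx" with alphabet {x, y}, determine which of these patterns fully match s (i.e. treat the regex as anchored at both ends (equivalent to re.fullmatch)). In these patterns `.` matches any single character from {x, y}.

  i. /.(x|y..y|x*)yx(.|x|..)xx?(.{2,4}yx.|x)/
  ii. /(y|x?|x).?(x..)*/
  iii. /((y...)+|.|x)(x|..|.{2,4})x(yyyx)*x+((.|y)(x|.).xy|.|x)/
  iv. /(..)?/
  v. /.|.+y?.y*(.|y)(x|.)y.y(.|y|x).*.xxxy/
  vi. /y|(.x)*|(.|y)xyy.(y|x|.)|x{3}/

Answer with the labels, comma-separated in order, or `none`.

i, iii

i → match
ii → no match
iii → match
iv → no match
v → no match
vi → no match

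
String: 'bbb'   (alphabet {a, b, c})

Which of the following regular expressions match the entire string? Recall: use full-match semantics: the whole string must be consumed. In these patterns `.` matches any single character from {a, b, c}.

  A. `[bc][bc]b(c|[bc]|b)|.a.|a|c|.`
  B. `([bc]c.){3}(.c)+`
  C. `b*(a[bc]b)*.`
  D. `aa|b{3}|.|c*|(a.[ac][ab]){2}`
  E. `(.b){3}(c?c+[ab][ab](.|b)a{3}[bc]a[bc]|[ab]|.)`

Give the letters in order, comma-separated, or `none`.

A → no match
B → no match — must end with 'c'
C → match
D → match
E → no match

C, D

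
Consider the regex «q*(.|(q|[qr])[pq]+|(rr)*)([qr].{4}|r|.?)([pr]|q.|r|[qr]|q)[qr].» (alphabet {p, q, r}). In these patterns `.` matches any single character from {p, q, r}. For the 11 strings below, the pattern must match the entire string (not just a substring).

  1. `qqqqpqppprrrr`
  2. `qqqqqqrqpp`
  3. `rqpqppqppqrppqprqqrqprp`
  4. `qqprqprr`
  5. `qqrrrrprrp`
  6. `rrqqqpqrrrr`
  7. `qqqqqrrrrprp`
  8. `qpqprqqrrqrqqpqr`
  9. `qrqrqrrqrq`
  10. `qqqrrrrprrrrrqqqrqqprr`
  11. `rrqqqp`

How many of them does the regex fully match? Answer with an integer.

6

1 → match
2. `qqqqqqrqpp` → no match
3 → no match
4. `qqprqprr` → match
5. `qqrrrrprrp` → match
6. `rrqqqpqrrrr` → no match
7. `qqqqqrrrrprp` → match
8 → no match
9. `qrqrqrrqrq` → match
10 → no match
11. `rrqqqp` → match
Total matched: 6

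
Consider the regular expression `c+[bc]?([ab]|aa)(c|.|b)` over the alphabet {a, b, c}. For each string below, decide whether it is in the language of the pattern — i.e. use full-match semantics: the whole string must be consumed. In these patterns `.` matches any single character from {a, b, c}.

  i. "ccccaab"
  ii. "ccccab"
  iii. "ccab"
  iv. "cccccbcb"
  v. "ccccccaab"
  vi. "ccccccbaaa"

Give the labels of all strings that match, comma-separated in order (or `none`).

i, ii, iii, v, vi

i → match
ii → match
iii → match
iv → no match
v → match
vi → match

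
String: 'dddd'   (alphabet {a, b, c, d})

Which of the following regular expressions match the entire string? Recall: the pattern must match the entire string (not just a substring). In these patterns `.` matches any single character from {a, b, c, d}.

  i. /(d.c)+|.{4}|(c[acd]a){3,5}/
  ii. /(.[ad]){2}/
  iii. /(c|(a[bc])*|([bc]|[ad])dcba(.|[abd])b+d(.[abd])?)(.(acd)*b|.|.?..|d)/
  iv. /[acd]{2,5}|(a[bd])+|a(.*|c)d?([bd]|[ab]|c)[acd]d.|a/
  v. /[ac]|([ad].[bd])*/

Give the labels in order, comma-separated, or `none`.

i, ii, iv

i → match
ii → match
iii → no match
iv → match
v → no match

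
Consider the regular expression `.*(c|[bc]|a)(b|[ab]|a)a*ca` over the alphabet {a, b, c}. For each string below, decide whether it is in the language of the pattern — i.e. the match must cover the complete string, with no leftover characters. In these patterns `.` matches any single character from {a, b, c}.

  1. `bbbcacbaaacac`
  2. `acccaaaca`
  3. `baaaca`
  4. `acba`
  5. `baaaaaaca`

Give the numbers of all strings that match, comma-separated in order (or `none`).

1 → no match — must end with `ca`
2 → match
3 → match
4 → no match — must end with `ca`
5 → match

2, 3, 5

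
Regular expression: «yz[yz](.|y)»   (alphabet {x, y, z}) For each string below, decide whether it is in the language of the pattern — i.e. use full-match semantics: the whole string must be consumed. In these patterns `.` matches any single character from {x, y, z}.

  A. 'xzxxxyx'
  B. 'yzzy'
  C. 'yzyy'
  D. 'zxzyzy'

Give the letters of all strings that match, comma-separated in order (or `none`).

A. 'xzxxxyx' → no match — must start with 'yz'
B. 'yzzy' → match
C. 'yzyy' → match
D. 'zxzyzy' → no match — must start with 'yz'

B, C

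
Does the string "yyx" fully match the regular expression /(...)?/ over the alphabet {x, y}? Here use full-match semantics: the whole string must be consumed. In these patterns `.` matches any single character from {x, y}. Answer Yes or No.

Yes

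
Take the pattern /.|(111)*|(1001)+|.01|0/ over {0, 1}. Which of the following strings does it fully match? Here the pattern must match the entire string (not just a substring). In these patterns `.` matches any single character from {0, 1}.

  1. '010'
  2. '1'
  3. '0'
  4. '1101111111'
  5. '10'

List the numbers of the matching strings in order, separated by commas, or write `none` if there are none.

2, 3

1 → no match
2 → match
3 → match
4 → no match
5 → no match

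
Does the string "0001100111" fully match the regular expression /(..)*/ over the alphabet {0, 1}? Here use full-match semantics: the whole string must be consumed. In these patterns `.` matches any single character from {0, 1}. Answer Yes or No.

Yes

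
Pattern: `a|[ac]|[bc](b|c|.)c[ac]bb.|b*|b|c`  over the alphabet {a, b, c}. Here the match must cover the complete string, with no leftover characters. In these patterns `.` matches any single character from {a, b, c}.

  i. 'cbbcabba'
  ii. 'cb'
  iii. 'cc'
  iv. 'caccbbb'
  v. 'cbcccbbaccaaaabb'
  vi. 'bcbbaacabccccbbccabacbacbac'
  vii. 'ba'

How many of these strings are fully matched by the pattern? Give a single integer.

1

i → no match
ii → no match
iii → no match
iv → match
v → no match
vi → no match
vii → no match
Total matched: 1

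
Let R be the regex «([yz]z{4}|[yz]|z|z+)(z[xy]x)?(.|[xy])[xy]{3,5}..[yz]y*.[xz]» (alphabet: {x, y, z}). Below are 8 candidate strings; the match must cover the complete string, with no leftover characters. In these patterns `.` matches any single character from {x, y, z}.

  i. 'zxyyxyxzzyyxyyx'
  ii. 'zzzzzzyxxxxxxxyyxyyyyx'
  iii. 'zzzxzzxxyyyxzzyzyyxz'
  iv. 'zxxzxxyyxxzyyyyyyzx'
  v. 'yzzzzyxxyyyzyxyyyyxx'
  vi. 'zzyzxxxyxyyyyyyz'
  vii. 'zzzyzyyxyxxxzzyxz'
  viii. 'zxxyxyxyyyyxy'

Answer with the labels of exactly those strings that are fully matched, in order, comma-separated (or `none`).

none

i → no match
ii → no match
iii → no match
iv → no match
v → no match
vi → no match
vii → no match
viii → no match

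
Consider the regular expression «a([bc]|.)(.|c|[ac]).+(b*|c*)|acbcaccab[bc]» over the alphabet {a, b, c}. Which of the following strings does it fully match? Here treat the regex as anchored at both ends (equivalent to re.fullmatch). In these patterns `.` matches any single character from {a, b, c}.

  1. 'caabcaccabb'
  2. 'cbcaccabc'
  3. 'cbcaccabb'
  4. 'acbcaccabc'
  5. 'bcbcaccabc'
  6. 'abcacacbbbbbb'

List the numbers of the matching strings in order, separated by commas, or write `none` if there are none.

1 → no match
2 → no match
3 → no match
4 → match
5 → no match
6 → match

4, 6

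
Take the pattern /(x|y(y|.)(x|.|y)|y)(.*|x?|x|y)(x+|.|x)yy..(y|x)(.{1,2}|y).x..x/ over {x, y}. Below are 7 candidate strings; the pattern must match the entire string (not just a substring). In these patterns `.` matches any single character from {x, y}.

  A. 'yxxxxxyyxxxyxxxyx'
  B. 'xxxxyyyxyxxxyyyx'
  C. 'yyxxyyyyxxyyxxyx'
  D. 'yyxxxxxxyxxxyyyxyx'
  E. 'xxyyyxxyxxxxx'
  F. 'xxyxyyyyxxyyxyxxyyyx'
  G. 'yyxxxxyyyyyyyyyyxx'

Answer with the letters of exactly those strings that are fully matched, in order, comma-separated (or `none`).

A → match
B → no match
C → match
D → no match
E → match
F → no match
G → no match

A, C, E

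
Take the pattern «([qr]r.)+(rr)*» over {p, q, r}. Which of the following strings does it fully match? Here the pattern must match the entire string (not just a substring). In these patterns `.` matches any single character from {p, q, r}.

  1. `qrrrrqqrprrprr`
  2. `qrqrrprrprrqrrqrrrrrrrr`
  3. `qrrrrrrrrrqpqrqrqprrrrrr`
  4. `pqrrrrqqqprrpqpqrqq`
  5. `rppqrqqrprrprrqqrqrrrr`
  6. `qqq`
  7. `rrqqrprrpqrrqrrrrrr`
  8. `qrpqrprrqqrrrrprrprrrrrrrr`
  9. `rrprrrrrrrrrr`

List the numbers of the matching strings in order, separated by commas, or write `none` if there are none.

1, 2, 7, 8, 9

1 → match
2 → match
3 → no match
4 → no match
5 → no match
6. `qqq` → no match
7 → match
8 → match
9 → match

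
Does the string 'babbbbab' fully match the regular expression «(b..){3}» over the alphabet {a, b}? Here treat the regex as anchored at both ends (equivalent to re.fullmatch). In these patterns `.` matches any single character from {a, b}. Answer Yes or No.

No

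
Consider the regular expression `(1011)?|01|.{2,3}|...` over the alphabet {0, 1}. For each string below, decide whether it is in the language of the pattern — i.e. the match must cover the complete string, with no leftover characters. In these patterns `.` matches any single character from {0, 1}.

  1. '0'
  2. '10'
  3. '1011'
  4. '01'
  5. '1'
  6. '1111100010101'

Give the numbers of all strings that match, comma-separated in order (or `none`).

2, 3, 4

1 → no match
2 → match
3 → match
4 → match
5 → no match
6 → no match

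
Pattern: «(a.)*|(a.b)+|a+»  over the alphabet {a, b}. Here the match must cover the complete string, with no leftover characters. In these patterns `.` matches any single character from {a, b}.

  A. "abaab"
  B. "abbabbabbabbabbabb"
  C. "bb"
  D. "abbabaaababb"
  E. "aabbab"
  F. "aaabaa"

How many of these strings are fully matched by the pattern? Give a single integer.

2

A → no match
B → match
C → no match
D → no match
E → no match
F → match
Total matched: 2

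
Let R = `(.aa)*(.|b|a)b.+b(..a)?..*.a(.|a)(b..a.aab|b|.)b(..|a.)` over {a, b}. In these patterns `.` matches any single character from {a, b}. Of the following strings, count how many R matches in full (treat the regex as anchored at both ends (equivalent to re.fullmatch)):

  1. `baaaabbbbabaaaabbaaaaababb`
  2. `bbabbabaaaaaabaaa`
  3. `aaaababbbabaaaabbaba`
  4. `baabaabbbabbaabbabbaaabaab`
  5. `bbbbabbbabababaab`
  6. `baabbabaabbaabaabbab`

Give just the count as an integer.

1 → no match
2 → no match
3 → no match
4 → no match
5 → no match
6 → match
Total matched: 1

1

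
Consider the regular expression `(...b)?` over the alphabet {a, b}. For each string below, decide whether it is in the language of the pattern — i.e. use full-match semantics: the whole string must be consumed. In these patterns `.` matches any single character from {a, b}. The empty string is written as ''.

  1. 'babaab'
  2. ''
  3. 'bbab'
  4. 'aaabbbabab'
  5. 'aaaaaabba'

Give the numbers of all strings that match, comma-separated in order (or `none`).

1. 'babaab' → no match
2. '' → match
3. 'bbab' → match
4. 'aaabbbabab' → no match
5. 'aaaaaabba' → no match

2, 3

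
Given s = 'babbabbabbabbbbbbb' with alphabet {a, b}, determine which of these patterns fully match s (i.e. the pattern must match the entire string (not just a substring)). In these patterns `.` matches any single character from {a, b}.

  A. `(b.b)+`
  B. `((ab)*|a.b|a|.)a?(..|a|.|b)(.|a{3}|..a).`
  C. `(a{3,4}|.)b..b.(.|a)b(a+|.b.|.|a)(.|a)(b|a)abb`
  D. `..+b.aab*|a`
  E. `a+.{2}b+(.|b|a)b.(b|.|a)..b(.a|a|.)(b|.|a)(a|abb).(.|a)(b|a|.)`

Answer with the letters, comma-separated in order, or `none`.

A → match
B → no match
C → no match — must end with 'abb'
D → no match
E → no match — must start with 'a'

A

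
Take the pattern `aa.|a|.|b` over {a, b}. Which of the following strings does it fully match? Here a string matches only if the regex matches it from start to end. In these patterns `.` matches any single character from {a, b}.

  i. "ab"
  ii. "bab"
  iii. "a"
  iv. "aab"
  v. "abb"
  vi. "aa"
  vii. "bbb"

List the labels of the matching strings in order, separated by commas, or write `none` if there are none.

i → no match
ii → no match
iii → match
iv → match
v → no match
vi → no match
vii → no match

iii, iv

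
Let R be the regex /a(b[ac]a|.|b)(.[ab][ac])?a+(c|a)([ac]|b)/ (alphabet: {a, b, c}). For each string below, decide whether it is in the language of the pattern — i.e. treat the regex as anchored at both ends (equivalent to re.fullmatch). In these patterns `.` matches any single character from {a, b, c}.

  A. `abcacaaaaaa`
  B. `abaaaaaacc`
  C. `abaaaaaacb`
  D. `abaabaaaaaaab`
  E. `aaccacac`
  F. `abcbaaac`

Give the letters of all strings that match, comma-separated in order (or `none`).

A, B, C, D, F

A → match
B → match
C → match
D → match
E → no match
F → match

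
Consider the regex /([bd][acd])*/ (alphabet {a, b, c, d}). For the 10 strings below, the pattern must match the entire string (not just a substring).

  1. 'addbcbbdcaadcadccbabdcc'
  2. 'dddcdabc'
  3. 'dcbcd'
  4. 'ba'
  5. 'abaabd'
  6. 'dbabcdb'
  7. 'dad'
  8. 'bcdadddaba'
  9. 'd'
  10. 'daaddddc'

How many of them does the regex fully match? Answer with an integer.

1 → no match
2 → match
3 → no match
4 → match
5 → no match
6 → no match
7 → no match
8 → match
9 → no match
10 → no match
Total matched: 3

3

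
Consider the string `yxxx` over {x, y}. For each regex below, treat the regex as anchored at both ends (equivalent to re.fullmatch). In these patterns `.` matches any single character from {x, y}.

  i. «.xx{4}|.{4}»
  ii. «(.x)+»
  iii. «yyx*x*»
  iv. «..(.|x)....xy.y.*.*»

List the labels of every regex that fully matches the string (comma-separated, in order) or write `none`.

i → match
ii → match
iii → no match — must start with `yy`
iv → no match

i, ii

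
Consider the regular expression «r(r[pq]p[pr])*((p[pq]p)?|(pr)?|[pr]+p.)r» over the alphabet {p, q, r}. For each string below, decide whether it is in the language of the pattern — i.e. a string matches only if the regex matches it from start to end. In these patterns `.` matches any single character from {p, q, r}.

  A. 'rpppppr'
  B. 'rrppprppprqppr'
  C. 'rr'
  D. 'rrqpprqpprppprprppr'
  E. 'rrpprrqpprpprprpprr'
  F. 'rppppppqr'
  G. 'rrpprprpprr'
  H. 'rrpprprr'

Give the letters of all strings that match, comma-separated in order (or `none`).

A, B, C, D, E, F, G, H

A → match
B → match
C → match
D → match
E → match
F → match
G → match
H → match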